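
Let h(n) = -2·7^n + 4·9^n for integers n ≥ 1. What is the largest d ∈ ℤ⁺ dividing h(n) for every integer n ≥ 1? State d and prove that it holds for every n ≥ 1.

d = 2

Computing the first values: h(1) = 22 and h(2) = 226; gcd(22, 226) = 2, so d ≤ 2.
We prove 2 | -2·7^n + 4·9^n for all n ≥ 1 by induction on n.
Base step (n = 1): h(1) = 22 = 2·(11), so 2 | h(1).
Inductive step: assume the claim holds for n = k, i.e. 2 | h(k). Then
h(k+1) − 9·h(k) = (-2·7^(k+1) + 4·9^(k+1)) − 9·(-2·7^k + 4·9^k) = (-2)·7^k·(7 − 9) = (4)·7^k. Since 2 | h(k) by the inductive hypothesis, 2 | 9·h(k); and 2 | 4 since 4 = 2·2. Therefore 2 | h(k+1).
By induction, the statement is established for all n ≥ 1.
Therefore the largest such d is 2.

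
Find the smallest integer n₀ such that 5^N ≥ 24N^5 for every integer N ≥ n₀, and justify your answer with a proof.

At N = 8: 390625 < 786432, so the inequality fails and n₀ ≥ 9. We prove 5^N ≥ 24N^5 for all N ≥ 9.
Base case (N = 9): 5^N = 1953125 and 24N^5 = 1417176, so 1953125 ≥ 1417176.
Suppose the result is true for N = j, so 5^j ≥ 24j^5.
Then 5^(j + 1) = 5·(5^j) ≥ 5·(24j^5).
Also, for j ≥ 9 we have 5·(24j^5) ≥ 24(j+1)^5, since 5 ≥ (1 + 1/j)^5 for all j ≥ 9.
Combining, 5^(j + 1) ≥ 24(j+1)^5.
By induction, the statement is established for all N ≥ 9.
Hence the smallest such n₀ is 9.

n₀ = 9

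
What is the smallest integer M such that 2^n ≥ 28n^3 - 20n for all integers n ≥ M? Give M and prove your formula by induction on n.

At n = 17: 131072 < 137224, so the inequality fails and M ≥ 18. We prove 2^n ≥ 28n^3 - 20n for all n ≥ 18.
When n = 18: 2^n = 262144 and 28n^3 - 20n = 162936, so 262144 ≥ 162936.
Inductive step: assume the claim holds for n = i, so 2^i ≥ 28i^3 - 20i.
Then 2^(i + 1) = 2·(2^i) ≥ 2·(28i^3 - 20i).
Also, for i ≥ 18 we have 2·(28i^3 - 20i) ≥ 28(i+1)^3 - 20(i+1), since 2·(28i^3 - 20i) − (28(i+1)^3 - 20(i+1)) = 28i^3 - 84i^2 - 104i - 8, which is nonnegative for all i ≥ 18.
Combining, 2^(i + 1) ≥ 28(i+1)^3 - 20(i+1).
Hence, by induction on n, the claim holds for every n ≥ 18.
Hence the smallest such M is 18.

M = 18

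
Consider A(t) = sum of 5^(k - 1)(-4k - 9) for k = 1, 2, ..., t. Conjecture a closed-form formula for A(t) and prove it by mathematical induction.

A(t) = -5^t(t + 2) + 2

We claim A(t) = -5^t(t + 2) + 2 for all t ≥ 1.
For the base case t = 1: A(1) = -13, and the closed form gives -13. They agree.
Suppose the result is true for t = k, so A(k) = -5^k(k + 2) + 2.
Then A(k+1) = A(k) + (5^k(-4k - 13)) = (-5^k(k + 2) + 2) + (5^k(-4k - 13)).
Simplifying, A(k+1) = -5·5^k·k - 15·5^k + 2 = -5^(k+1)((k+1) + 2) + 2,
which is the closed form with t = k+1.
By the principle of mathematical induction, the result holds for all t ≥ 1.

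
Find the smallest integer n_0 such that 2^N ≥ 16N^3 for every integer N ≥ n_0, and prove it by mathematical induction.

n_0 = 16

At N = 15: 32768 < 54000, so the inequality fails and n_0 ≥ 16. We prove 2^N ≥ 16N^3 for all N ≥ 16.
Base case (N = 16): 2^N = 65536 and 16N^3 = 65536, so 65536 ≥ 65536.
Inductive step: suppose the statement holds for some m ≥ 16, so 2^m ≥ 16m^3.
Then 2^(m + 1) = 2·(2^m) ≥ 2·(16m^3).
Also, for m ≥ 16 we have 2·(16m^3) ≥ 16(m+1)^3, since 2 ≥ (1 + 1/m)^3 for all m ≥ 16.
Combining, 2^(m + 1) ≥ 16(m+1)^3.
By induction, the statement is established for all N ≥ 16.
Hence the smallest such n_0 is 16.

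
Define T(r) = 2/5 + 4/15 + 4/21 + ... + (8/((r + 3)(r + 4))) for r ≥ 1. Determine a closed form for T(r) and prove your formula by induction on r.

We claim T(r) = 2r/(r + 4) for all r ≥ 1.
Base case (r = 1): T(1) = 2/5, and the closed form gives 2/5. They agree.
Inductive step: assume the claim holds for r = k, so T(k) = 2k/(k + 4).
Then T(k+1) = T(k) + (8/((k + 4)(k + 5))) = (2k/(k + 4)) + (8/((k + 4)(k + 5))).
Simplifying, T(k+1) = 2(k + 1)/(k + 5) = 2(k+1)/((k+1) + 4),
which is the closed form with r = k+1.
By the principle of mathematical induction, the result holds for all r ≥ 1.

T(r) = 2r/(r + 4)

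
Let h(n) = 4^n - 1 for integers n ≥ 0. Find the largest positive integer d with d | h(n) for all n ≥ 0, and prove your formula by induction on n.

Computing the first values: h(0) = 0 and h(1) = 3; gcd(0, 3) = 3, so d ≤ 3.
We prove 3 | 4^n - 1 for all n ≥ 0 by induction on n.
For the base case n = 0: h(0) = 0 = 3·(0), so 3 | h(0).
Inductive step: suppose the statement holds for some j ≥ 0, i.e. 3 | h(j). Then
h(j+1) = 4^(j+1) - 1 = 4·(4^j - 1) + 3 = 4·h(j) + 3. The first term is divisible by 3 by the inductive hypothesis, and 3 is divisible by 3. Hence 3 | h(j+1).
Hence, by induction on n, the claim holds for every n ≥ 0.
Therefore the largest such d is 3.

d = 3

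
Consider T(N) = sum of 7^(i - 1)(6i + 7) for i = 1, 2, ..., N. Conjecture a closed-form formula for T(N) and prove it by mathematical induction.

We claim T(N) = 7^N(N + 1) - 1 for all N ≥ 1.
Base case (N = 1): T(1) = 13, and the closed form gives 13. They agree.
Inductive step: suppose the statement holds for some i ≥ 1, so T(i) = 7^i(i + 1) - 1.
Then T(i+1) = T(i) + (7^i(6i + 13)) = (7^i(i + 1) - 1) + (7^i(6i + 13)).
Simplifying, T(i+1) = 7·7^i·i + 14·7^i - 1 = 7^(i+1)((i+1) + 1) - 1,
which is the closed form with N = i+1.
By the principle of mathematical induction, the result holds for all N ≥ 1.

T(N) = 7^N(N + 1) - 1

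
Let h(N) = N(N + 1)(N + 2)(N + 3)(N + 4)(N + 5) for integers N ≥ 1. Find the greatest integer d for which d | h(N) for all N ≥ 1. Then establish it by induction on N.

d = 720

Computing the first values: h(1) = 720 and h(2) = 5040; gcd(720, 5040) = 720, so d ≤ 720.
We prove 720 | N(N + 1)(N + 2)(N + 3)(N + 4)(N + 5) for all N ≥ 1 by induction on N.
When N = 1: h(1) = 720 = 720·(1), so 720 | h(1).
Inductive step: assume the claim holds for N = p, i.e. 720 | h(p). Then
h(p+1) − h(p) = (p+1)·(p+2)·(p+3)·(p+4)·(p+5)·(p+6) − p·(p+1)·(p+2)·(p+3)·(p+4)·(p+5) = (p+1)·(p+2)·(p+3)·(p+4)·(p+5)·[(p+6) − p] = 6·(p+1)·(p+2)·(p+3)·(p+4)·(p+5). The product of 5 consecutive integers is divisible by (5)! = 120, so h(p+1) − h(p) is divisible by 6·120 = 720. By the inductive hypothesis 720 | h(p), hence 720 | h(p+1).
By induction, the statement is established for all N ≥ 1.
Therefore the largest such d is 720.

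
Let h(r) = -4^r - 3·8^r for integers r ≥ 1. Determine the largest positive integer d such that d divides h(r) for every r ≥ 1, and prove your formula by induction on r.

Computing the first values: h(1) = -28 and h(2) = -208; gcd(-28, -208) = 4, so d ≤ 4.
We prove 4 | -4^r - 3·8^r for all r ≥ 1 by induction on r.
For the base case r = 1: h(1) = -28 = 4·(-7), so 4 | h(1).
For the inductive step, assume it holds for an arbitrary k ≥ 1, i.e. 4 | h(k). Then
h(k+1) − 8·h(k) = (-4^(k+1) - 3·8^(k+1)) − 8·(-4^k - 3·8^k) = (-1)·4^k·(4 − 8) = (4)·4^k. Since 4 | h(k) by the inductive hypothesis, 4 | 8·h(k); and 4 | 4 since 4 = 4·1. Therefore 4 | h(k+1).
By the principle of mathematical induction, the result holds for all r ≥ 1.
Therefore the largest such d is 4.

d = 4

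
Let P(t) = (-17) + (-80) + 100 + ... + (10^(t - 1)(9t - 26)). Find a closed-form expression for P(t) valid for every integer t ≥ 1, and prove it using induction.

We claim P(t) = 10^t(t - 3) + 3 for all t ≥ 1.
Base step (t = 1): P(1) = -17, and the closed form gives -17. They agree.
Suppose the result is true for t = r, so P(r) = 10^r(r - 3) + 3.
Then P(r+1) = P(r) + (10^r(9r - 17)) = (10^r(r - 3) + 3) + (10^r(9r - 17)).
Simplifying, P(r+1) = 10·10^r·r - 20·10^r + 3 = 10^(r+1)((r+1) - 3) + 3,
which is the closed form with t = r+1.
Hence, by induction on t, the claim holds for every t ≥ 1.

P(t) = 10^t(t - 3) + 3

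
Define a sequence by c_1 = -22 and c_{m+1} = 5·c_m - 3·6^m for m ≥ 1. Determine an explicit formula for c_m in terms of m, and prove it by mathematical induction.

c_m = -4·5^(m - 1) - 3·6^m

Computing the first terms: c_1 = -22, c_2 = -128, c_3 = -748. This suggests c_m = -4·5^(m - 1) - 3·6^m.
Base step (m = 1): the formula gives -22 = -22 = c_1.
Inductive step: assume the claim holds for m = p, so c_p = -4·5^(p - 1) - 3·6^p.
Then c_{p+1} = 5·c_p - 3·6^p = 5·(-4·5^(p - 1) - 3·6^p) - 3·6^p = -4·5^p - 3·6^(p + 1) = -4·5^((p+1) - 1) - 3·6^(p+1),
which is the claimed formula at m = p+1.
This completes the induction.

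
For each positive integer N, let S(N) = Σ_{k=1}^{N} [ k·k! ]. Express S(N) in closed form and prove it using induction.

S(N) = (N + 1)! - 1

We claim S(N) = (N + 1)! - 1 for all N ≥ 1.
When N = 1: S(1) = 1, and the closed form gives 1. They agree.
For the inductive step, assume it holds for an arbitrary k ≥ 1, so S(k) = (k + 1)! - 1.
Then S(k+1) = S(k) + ((k + 1)(k + 1)!) = ((k + 1)! - 1) + ((k + 1)(k + 1)!).
Simplifying, S(k+1) = ((k+1) + 1)! - 1,
which is the closed form with N = k+1.
By induction, the statement is established for all N ≥ 1.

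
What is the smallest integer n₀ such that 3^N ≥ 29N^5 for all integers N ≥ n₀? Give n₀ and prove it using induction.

At N = 15: 14348907 < 22021875, so the inequality fails and n₀ ≥ 16. We prove 3^N ≥ 29N^5 for all N ≥ 16.
Base step (N = 16): 3^N = 43046721 and 29N^5 = 30408704, so 43046721 ≥ 30408704.
Inductive step: assume the claim holds for N = r, so 3^r ≥ 29r^5.
Then 3^(r + 1) = 3·(3^r) ≥ 3·(29r^5).
Also, for r ≥ 16 we have 3·(29r^5) ≥ 29(r+1)^5, since 3 ≥ (1 + 1/r)^5 for all r ≥ 16.
Combining, 3^(r + 1) ≥ 29(r+1)^5.
Hence, by induction on N, the claim holds for every N ≥ 16.
Hence the smallest such n₀ is 16.

n₀ = 16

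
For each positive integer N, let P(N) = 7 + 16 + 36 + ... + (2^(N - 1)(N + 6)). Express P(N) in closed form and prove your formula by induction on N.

We claim P(N) = 2^N(N + 5) - 5 for all N ≥ 1.
Base case (N = 1): P(1) = 7, and the closed form gives 7. They agree.
Inductive step: suppose the statement holds for some i ≥ 1, so P(i) = 2^i(i + 5) - 5.
Then P(i+1) = P(i) + (2^i(i + 7)) = (2^i(i + 5) - 5) + (2^i(i + 7)).
Simplifying, P(i+1) = 2·2^i·i + 12·2^i - 5 = 2^(i+1)((i+1) + 5) - 5,
which is the closed form with N = i+1.
Hence, by induction on N, the claim holds for every N ≥ 1.

P(N) = 2^N(N + 5) - 5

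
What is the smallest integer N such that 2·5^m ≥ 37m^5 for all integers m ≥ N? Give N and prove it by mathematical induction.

N = 9

At m = 8: 781250 < 1212416, so the inequality fails and N ≥ 9. We prove 2·5^m ≥ 37m^5 for all m ≥ 9.
Base case (m = 9): 2·5^m = 3906250 and 37m^5 = 2184813, so 3906250 ≥ 2184813.
Suppose the result is true for m = r, so 2·5^r ≥ 37r^5.
Then 2·5^(r + 1) = 5·(2·5^r) ≥ 5·(37r^5).
Also, for r ≥ 9 we have 5·(37r^5) ≥ 37(r+1)^5, since 5 ≥ (1 + 1/r)^5 for all r ≥ 9.
Combining, 2·5^(r + 1) ≥ 37(r+1)^5.
By induction, the statement is established for all m ≥ 9.
Hence the smallest such N is 9.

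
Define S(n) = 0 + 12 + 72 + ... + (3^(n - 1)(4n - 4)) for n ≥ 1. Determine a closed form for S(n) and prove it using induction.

We claim S(n) = 3^n(2n - 3) + 3 for all n ≥ 1.
When n = 1: S(1) = 0, and the closed form gives 0. They agree.
For the inductive step, assume it holds for an arbitrary p ≥ 1, so S(p) = 3^p(2p - 3) + 3.
Then S(p+1) = S(p) + (4·3^p·p) = (3^p(2p - 3) + 3) + (4·3^p·p).
Simplifying, S(p+1) = 6·3^p·p - 3·3^p + 3 = 3^(p+1)(2(p+1) - 3) + 3,
which is the closed form with n = p+1.
Hence, by induction on n, the claim holds for every n ≥ 1.

S(n) = 3^n(2n - 3) + 3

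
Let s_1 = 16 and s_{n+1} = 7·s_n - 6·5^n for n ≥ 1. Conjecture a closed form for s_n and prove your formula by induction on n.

Computing the first terms: s_1 = 16, s_2 = 82, s_3 = 424. This suggests s_n = 3·5^n + 7^(n - 1).
When n = 1: the formula gives 16 = 16 = s_1.
Inductive step: assume the claim holds for n = j, so s_j = 3·5^j + 7^(j - 1).
Then s_{j+1} = 7·s_j - 6·5^j = 7·(3·5^j + 7^(j - 1)) - 6·5^j = 3·5^(j + 1) + 7^j = 3·5^(j+1) + 7^((j+1) - 1),
which is the claimed formula at n = j+1.
This completes the induction.

s_n = 3·5^n + 7^(n - 1)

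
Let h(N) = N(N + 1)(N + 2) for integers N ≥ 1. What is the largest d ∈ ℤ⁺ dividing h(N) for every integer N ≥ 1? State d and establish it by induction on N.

Computing the first values: h(1) = 6 and h(2) = 24; gcd(6, 24) = 6, so d ≤ 6.
We prove 6 | N(N + 1)(N + 2) for all N ≥ 1 by induction on N.
Base case (N = 1): h(1) = 6 = 6·(1), so 6 | h(1).
Inductive step: assume the claim holds for N = i, i.e. 6 | h(i). Then
h(i+1) − h(i) = (i+1)·(i+2)·(i+3) − i·(i+1)·(i+2) = (i+1)·(i+2)·[(i+3) − i] = 3·(i+1)·(i+2). The product of 2 consecutive integers is divisible by (2)! = 2, so h(i+1) − h(i) is divisible by 3·2 = 6. By the inductive hypothesis 6 | h(i), hence 6 | h(i+1).
Hence, by induction on N, the claim holds for every N ≥ 1.
Therefore the largest such d is 6.

d = 6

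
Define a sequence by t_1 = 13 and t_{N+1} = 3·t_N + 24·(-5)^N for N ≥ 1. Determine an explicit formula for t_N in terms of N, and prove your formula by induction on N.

t_N = -3(-5)^N - 2·3^(N - 1)

Computing the first terms: t_1 = 13, t_2 = -81, t_3 = 357. This suggests t_N = -3(-5)^N - 2·3^(N - 1).
For the base case N = 1: the formula gives 13 = 13 = t_1.
Inductive step: assume the claim holds for N = m, so t_m = -3(-5)^m - 2·3^(m - 1).
Then t_{m+1} = 3·t_m + 24·(-5)^m = 3·(-3(-5)^m - 2·3^(m - 1)) + 24·(-5)^m = -3(-5)^(m + 1) - 2·3^m = -3(-5)^(m+1) - 2·3^((m+1) - 1),
which is the claimed formula at N = m+1.
By induction, the statement is established for all N ≥ 1.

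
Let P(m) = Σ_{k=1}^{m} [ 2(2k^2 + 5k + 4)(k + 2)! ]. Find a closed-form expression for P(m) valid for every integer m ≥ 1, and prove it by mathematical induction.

P(m) = (4m + 2)(m + 3)! - 12

We claim P(m) = (4m + 2)(m + 3)! - 12 for all m ≥ 1.
For the base case m = 1: P(1) = 132, and the closed form gives 132. They agree.
Inductive step: assume the claim holds for m = k, so P(k) = (4k + 2)(k + 3)! - 12.
Then P(k+1) = P(k) + (2(2k^2 + 9k + 11)(k + 3)!) = ((4k + 2)(k + 3)! - 12) + (2(2k^2 + 9k + 11)(k + 3)!).
Simplifying, P(k+1) = (4(k+1) + 2)((k+1) + 3)! - 12,
which is the closed form with m = k+1.
By induction, the statement is established for all m ≥ 1.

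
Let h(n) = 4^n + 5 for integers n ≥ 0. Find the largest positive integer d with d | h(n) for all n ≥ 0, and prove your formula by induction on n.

Computing the first values: h(0) = 6 and h(1) = 9; gcd(6, 9) = 3, so d ≤ 3.
We prove 3 | 4^n + 5 for all n ≥ 0 by induction on n.
When n = 0: h(0) = 6 = 3·(2), so 3 | h(0).
Inductive step: suppose the statement holds for some r ≥ 0, i.e. 3 | h(r). Then
h(r+1) = 4^(r+1) + 5 = 4·(4^r + 5) - 15 = 4·h(r) - 15. The first term is divisible by 3 by the inductive hypothesis, and -15 is divisible by 3. Hence 3 | h(r+1).
By induction, the statement is established for all n ≥ 0.
Therefore the largest such d is 3.

d = 3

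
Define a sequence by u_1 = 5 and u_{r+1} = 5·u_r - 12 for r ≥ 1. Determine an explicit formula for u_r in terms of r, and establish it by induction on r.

u_r = 2·5^(r - 1) + 3

Computing the first terms: u_1 = 5, u_2 = 13, u_3 = 53. This suggests u_r = 2·5^(r - 1) + 3.
Base step (r = 1): the formula gives 5 = 5 = u_1.
Suppose the result is true for r = i, so u_i = 2·5^(i - 1) + 3.
Then u_{i+1} = 5·u_i - 12 = 5·(2·5^(i - 1) + 3) - 12 = 2·5^i + 3 = 2·5^((i+1) - 1) + 3,
which is the claimed formula at r = i+1.
By the principle of mathematical induction, the result holds for all r ≥ 1.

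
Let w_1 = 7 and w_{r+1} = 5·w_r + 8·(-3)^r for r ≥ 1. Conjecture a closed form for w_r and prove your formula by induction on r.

w_r = -(-3)^r + 4·5^(r - 1)

Computing the first terms: w_1 = 7, w_2 = 11, w_3 = 127. This suggests w_r = -(-3)^r + 4·5^(r - 1).
When r = 1: the formula gives 7 = 7 = w_1.
Suppose the result is true for r = j, so w_j = -(-3)^j + 4·5^(j - 1).
Then w_{j+1} = 5·w_j + 8·(-3)^j = 5·(-(-3)^j + 4·5^(j - 1)) + 8·(-3)^j = -(-3)^(j + 1) + 4·5^j = -(-3)^(j+1) + 4·5^((j+1) - 1),
which is the claimed formula at r = j+1.
By the principle of mathematical induction, the result holds for all r ≥ 1.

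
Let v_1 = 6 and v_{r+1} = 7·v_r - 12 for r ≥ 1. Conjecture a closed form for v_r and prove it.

Computing the first terms: v_1 = 6, v_2 = 30, v_3 = 198. This suggests v_r = 4·7^(r - 1) + 2.
Base step (r = 1): the formula gives 6 = 6 = v_1.
Inductive step: suppose the statement holds for some k ≥ 1, so v_k = 4·7^(k - 1) + 2.
Then v_{k+1} = 7·v_k - 12 = 7·(4·7^(k - 1) + 2) - 12 = 4·7^k + 2 = 4·7^((k+1) - 1) + 2,
which is the claimed formula at r = k+1.
By the principle of mathematical induction, the result holds for all r ≥ 1.

v_r = 4·7^(r - 1) + 2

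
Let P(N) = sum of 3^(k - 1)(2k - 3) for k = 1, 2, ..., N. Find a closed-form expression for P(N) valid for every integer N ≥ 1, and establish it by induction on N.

We claim P(N) = 3^N(N - 2) + 2 for all N ≥ 1.
When N = 1: P(1) = -1, and the closed form gives -1. They agree.
Inductive step: assume the claim holds for N = k, so P(k) = 3^k(k - 2) + 2.
Then P(k+1) = P(k) + (3^k(2k - 1)) = (3^k(k - 2) + 2) + (3^k(2k - 1)).
Simplifying, P(k+1) = 3^(k + 1)k - 3^(k + 1) + 2 = 3^(k+1)((k+1) - 2) + 2,
which is the closed form with N = k+1.
Hence, by induction on N, the claim holds for every N ≥ 1.

P(N) = 3^N(N - 2) + 2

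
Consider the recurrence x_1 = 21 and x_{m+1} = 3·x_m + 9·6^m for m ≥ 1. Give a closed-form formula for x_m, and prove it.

Computing the first terms: x_1 = 21, x_2 = 117, x_3 = 675. This suggests x_m = 3^m + 3·6^m.
For the base case m = 1: the formula gives 21 = 21 = x_1.
Suppose the result is true for m = r, so x_r = 3^r + 3·6^r.
Then x_{r+1} = 3·x_r + 9·6^r = 3·(3^r + 3·6^r) + 9·6^r = 3^(r + 1) + 3·6^(r + 1),
which is the claimed formula at m = r+1.
Hence, by induction on m, the claim holds for every m ≥ 1.

x_m = 3^m + 3·6^m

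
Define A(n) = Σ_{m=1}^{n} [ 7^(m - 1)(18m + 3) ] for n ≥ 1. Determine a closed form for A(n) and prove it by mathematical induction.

A(n) = 3·7^n·n

We claim A(n) = 3·7^n·n for all n ≥ 1.
Base case (n = 1): A(1) = 21, and the closed form gives 21. They agree.
Inductive step: assume the claim holds for n = m, so A(m) = 3·7^m·m.
Then A(m+1) = A(m) + (7^m(18m + 21)) = (3·7^m·m) + (7^m(18m + 21)).
Simplifying, A(m+1) = 21·7^m(m + 1) = 3·7^(m+1)·(m+1),
which is the closed form with n = m+1.
This completes the induction.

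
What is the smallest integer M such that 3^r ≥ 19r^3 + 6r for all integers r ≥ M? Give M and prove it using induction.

At r = 8: 6561 < 9776, so the inequality fails and M ≥ 9. We prove 3^r ≥ 19r^3 + 6r for all r ≥ 9.
For the base case r = 9: 3^r = 19683 and 19r^3 + 6r = 13905, so 19683 ≥ 13905.
Inductive step: suppose the statement holds for some p ≥ 9, so 3^p ≥ 19p^3 + 6p.
Then 3^(p + 1) = 3·(3^p) ≥ 3·(19p^3 + 6p).
Also, for p ≥ 9 we have 3·(19p^3 + 6p) ≥ 19(p+1)^3 + 6(p+1), since 3·(19p^3 + 6p) − (19(p+1)^3 + 6(p+1)) = 38p^3 - 57p^2 - 45p - 25, which is nonnegative for all p ≥ 9.
Combining, 3^(p + 1) ≥ 19(p+1)^3 + 6(p+1).
Hence, by induction on r, the claim holds for every r ≥ 9.
Hence the smallest such M is 9.

M = 9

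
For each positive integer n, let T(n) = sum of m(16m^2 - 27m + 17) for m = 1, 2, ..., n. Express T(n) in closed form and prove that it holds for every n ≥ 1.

We claim T(n) = n(n + 1)(4n^2 - 5n + 4) for all n ≥ 1.
When n = 1: T(1) = 6, and the closed form gives 6. They agree.
Inductive step: assume the claim holds for n = m, so T(m) = m(4m^3 - m^2 - m + 4).
Then T(m+1) = T(m) + (16m^3 + 21m^2 + 11m + 6) = (m(4m^3 - m^2 - m + 4)) + (16m^3 + 21m^2 + 11m + 6).
Simplifying, T(m+1) = (m + 1)(m + 2)(4m^2 + 3m + 3) = (m+1)((m+1) + 1)(4(m+1)^2 - 5(m+1) + 4),
which is the closed form with n = m+1.
By the principle of mathematical induction, the result holds for all n ≥ 1.

T(n) = n(n + 1)(4n^2 - 5n + 4)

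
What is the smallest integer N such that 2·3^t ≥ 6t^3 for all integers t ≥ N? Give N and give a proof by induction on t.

N = 6

At t = 5: 486 < 750, so the inequality fails and N ≥ 6. We prove 2·3^t ≥ 6t^3 for all t ≥ 6.
Base case (t = 6): 2·3^t = 1458 and 6t^3 = 1296, so 1458 ≥ 1296.
For the inductive step, assume it holds for an arbitrary i ≥ 6, so 2·3^i ≥ 6i^3.
Then 2·3^(i + 1) = 3·(2·3^i) ≥ 3·(6i^3).
Also, for i ≥ 6 we have 3·(6i^3) ≥ 6(i+1)^3, since 3 ≥ (1 + 1/i)^3 for all i ≥ 6.
Combining, 2·3^(i + 1) ≥ 6(i+1)^3.
By induction, the statement is established for all t ≥ 6.
Hence the smallest such N is 6.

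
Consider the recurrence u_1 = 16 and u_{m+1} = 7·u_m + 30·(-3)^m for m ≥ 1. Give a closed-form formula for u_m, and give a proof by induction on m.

Computing the first terms: u_1 = 16, u_2 = 22, u_3 = 424. This suggests u_m = (-3)^(m + 1) + 7^m.
For the base case m = 1: the formula gives 16 = 16 = u_1.
Suppose the result is true for m = i, so u_i = (-3)^(i + 1) + 7^i.
Then u_{i+1} = 7·u_i + 30·(-3)^i = 7·((-3)^(i + 1) + 7^i) + 30·(-3)^i = (-3)^(i + 2) + 7^(i + 1) = (-3)^((i+1) + 1) + 7^(i+1),
which is the claimed formula at m = i+1.
Hence, by induction on m, the claim holds for every m ≥ 1.

u_m = (-3)^(m + 1) + 7^m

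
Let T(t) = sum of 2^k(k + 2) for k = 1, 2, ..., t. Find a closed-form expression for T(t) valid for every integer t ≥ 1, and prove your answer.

We claim T(t) = 2·2^t(t + 1) - 2 for all t ≥ 1.
Base step (t = 1): T(1) = 6, and the closed form gives 6. They agree.
Suppose the result is true for t = k, so T(k) = 2·2^k(k + 1) - 2.
Then T(k+1) = T(k) + (2^(k + 1)(k + 3)) = (2·2^k(k + 1) - 2) + (2^(k + 1)(k + 3)).
Simplifying, T(k+1) = 4·2^k·k + 8·2^k - 2 = 2·2^(k+1)((k+1) + 1) - 2,
which is the closed form with t = k+1.
By the principle of mathematical induction, the result holds for all t ≥ 1.

T(t) = 2·2^t(t + 1) - 2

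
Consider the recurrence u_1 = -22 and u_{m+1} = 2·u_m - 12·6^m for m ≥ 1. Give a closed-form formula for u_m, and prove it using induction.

u_m = -2^(m + 1) - 3·6^m

Computing the first terms: u_1 = -22, u_2 = -116, u_3 = -664. This suggests u_m = -2^(m + 1) - 3·6^m.
When m = 1: the formula gives -22 = -22 = u_1.
For the inductive step, assume it holds for an arbitrary i ≥ 1, so u_i = -2^(i + 1) - 3·6^i.
Then u_{i+1} = 2·u_i - 12·6^i = 2·(-2^(i + 1) - 3·6^i) - 12·6^i = -2^(i + 2) - 3·6^(i + 1) = -2^((i+1) + 1) - 3·6^(i+1),
which is the claimed formula at m = i+1.
Hence, by induction on m, the claim holds for every m ≥ 1.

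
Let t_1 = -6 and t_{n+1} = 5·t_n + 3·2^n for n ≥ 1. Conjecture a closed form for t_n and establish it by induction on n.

Computing the first terms: t_1 = -6, t_2 = -24, t_3 = -108. This suggests t_n = -2^n - 4·5^(n - 1).
For the base case n = 1: the formula gives -6 = -6 = t_1.
Inductive step: assume the claim holds for n = r, so t_r = -2^r - 4·5^(r - 1).
Then t_{r+1} = 5·t_r + 3·2^r = 5·(-2^r - 4·5^(r - 1)) + 3·2^r = -2^(r + 1) - 4·5^r = -2^(r+1) - 4·5^((r+1) - 1),
which is the claimed formula at n = r+1.
Hence, by induction on n, the claim holds for every n ≥ 1.

t_n = -2^n - 4·5^(n - 1)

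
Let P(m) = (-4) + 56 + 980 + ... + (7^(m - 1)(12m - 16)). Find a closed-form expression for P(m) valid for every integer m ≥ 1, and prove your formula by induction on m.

We claim P(m) = 7^m(2m - 3) + 3 for all m ≥ 1.
Base step (m = 1): P(1) = -4, and the closed form gives -4. They agree.
For the inductive step, assume it holds for an arbitrary k ≥ 1, so P(k) = 7^k(2k - 3) + 3.
Then P(k+1) = P(k) + (7^k(12k - 4)) = (7^k(2k - 3) + 3) + (7^k(12k - 4)).
Simplifying, P(k+1) = 14·7^k·k - 7·7^k + 3 = 7^(k+1)(2(k+1) - 3) + 3,
which is the closed form with m = k+1.
This completes the induction.

P(m) = 7^m(2m - 3) + 3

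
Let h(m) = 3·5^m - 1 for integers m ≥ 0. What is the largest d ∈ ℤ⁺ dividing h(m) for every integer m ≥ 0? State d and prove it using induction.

d = 2

Computing the first values: h(0) = 2 and h(1) = 14; gcd(2, 14) = 2, so d ≤ 2.
We prove 2 | 3·5^m - 1 for all m ≥ 0 by induction on m.
For the base case m = 0: h(0) = 2 = 2·(1), so 2 | h(0).
For the inductive step, assume it holds for an arbitrary p ≥ 0, i.e. 2 | h(p). Then
h(p+1) = 3·5^(p+1) - 1 = 5·(3·5^p - 1) + 4 = 5·h(p) + 4. The first term is divisible by 2 by the inductive hypothesis, and 4 is divisible by 2. Hence 2 | h(p+1).
This completes the induction.
Therefore the largest such d is 2.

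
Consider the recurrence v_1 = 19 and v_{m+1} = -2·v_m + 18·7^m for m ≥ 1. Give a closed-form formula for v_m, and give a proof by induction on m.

Computing the first terms: v_1 = 19, v_2 = 88, v_3 = 706. This suggests v_m = 5(-2)^(m - 1) + 2·7^m.
For the base case m = 1: the formula gives 19 = 19 = v_1.
Inductive step: assume the claim holds for m = j, so v_j = 5(-2)^(j - 1) + 2·7^j.
Then v_{j+1} = -2·v_j + 18·7^j = -2·(5(-2)^(j - 1) + 2·7^j) + 18·7^j = 5(-2)^j + 2·7^(j + 1) = 5(-2)^((j+1) - 1) + 2·7^(j+1),
which is the claimed formula at m = j+1.
By the principle of mathematical induction, the result holds for all m ≥ 1.

v_m = 5(-2)^(m - 1) + 2·7^m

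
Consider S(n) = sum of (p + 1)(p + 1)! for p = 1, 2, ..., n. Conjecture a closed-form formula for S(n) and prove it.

We claim S(n) = (n + 2)! - 2 for all n ≥ 1.
Base case (n = 1): S(1) = 4, and the closed form gives 4. They agree.
Inductive step: assume the claim holds for n = p, so S(p) = (p + 2)! - 2.
Then S(p+1) = S(p) + ((p + 2)(p + 2)!) = ((p + 2)! - 2) + ((p + 2)(p + 2)!).
Simplifying, S(p+1) = ((p+1) + 2)! - 2,
which is the closed form with n = p+1.
By induction, the statement is established for all n ≥ 1.

S(n) = (n + 2)! - 2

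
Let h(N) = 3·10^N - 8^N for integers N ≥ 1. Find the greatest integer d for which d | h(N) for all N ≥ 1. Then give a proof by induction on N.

Computing the first values: h(1) = 22 and h(2) = 236; gcd(22, 236) = 2, so d ≤ 2.
We prove 2 | 3·10^N - 8^N for all N ≥ 1 by induction on N.
Base case (N = 1): h(1) = 22 = 2·(11), so 2 | h(1).
Inductive step: suppose the statement holds for some j ≥ 1, i.e. 2 | h(j). Then
h(j+1) − 10·h(j) = (3·10^(j+1) - 8^(j+1)) − 10·(3·10^j - 8^j) = (-1)·8^j·(8 − 10) = (2)·8^j. Since 2 | h(j) by the inductive hypothesis, 2 | 10·h(j); and 2 | 2 since 2 = 2·1. Therefore 2 | h(j+1).
Hence, by induction on N, the claim holds for every N ≥ 1.
Therefore the largest such d is 2.

d = 2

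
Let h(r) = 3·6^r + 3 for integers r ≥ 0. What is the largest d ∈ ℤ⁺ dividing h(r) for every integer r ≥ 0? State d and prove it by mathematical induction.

Computing the first values: h(0) = 6 and h(1) = 21; gcd(6, 21) = 3, so d ≤ 3.
We prove 3 | 3·6^r + 3 for all r ≥ 0 by induction on r.
When r = 0: h(0) = 6 = 3·(2), so 3 | h(0).
Inductive step: assume the claim holds for r = p, i.e. 3 | h(p). Then
h(p+1) = 3·6^(p+1) + 3 = 6·(3·6^p + 3) - 15 = 6·h(p) - 15. The first term is divisible by 3 by the inductive hypothesis, and -15 is divisible by 3. Hence 3 | h(p+1).
By the principle of mathematical induction, the result holds for all r ≥ 0.
Therefore the largest such d is 3.

d = 3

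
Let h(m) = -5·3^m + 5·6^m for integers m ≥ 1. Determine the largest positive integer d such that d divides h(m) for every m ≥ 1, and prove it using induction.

Computing the first values: h(1) = 15 and h(2) = 135; gcd(15, 135) = 15, so d ≤ 15.
We prove 15 | -5·3^m + 5·6^m for all m ≥ 1 by induction on m.
Base case (m = 1): h(1) = 15 = 15·(1), so 15 | h(1).
Suppose the result is true for m = j, i.e. 15 | h(j). Then
h(j+1) − 6·h(j) = (-5·3^(j+1) + 5·6^(j+1)) − 6·(-5·3^j + 5·6^j) = (-5)·3^j·(3 − 6) = (15)·3^j. Since 15 | h(j) by the inductive hypothesis, 15 | 6·h(j); and 15 | 15 since 15 = 15·1. Therefore 15 | h(j+1).
By induction, the statement is established for all m ≥ 1.
Therefore the largest such d is 15.

d = 15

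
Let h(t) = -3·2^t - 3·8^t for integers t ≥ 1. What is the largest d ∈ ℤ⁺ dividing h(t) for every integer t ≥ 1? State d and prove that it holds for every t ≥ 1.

Computing the first values: h(1) = -30 and h(2) = -204; gcd(-30, -204) = 6, so d ≤ 6.
We prove 6 | -3·2^t - 3·8^t for all t ≥ 1 by induction on t.
Base step (t = 1): h(1) = -30 = 6·(-5), so 6 | h(1).
Suppose the result is true for t = p, i.e. 6 | h(p). Then
h(p+1) − 8·h(p) = (-3·2^(p+1) - 3·8^(p+1)) − 8·(-3·2^p - 3·8^p) = (-3)·2^p·(2 − 8) = (18)·2^p. Since 6 | h(p) by the inductive hypothesis, 6 | 8·h(p); and 6 | 18 since 18 = 6·3. Therefore 6 | h(p+1).
By induction, the statement is established for all t ≥ 1.
Therefore the largest such d is 6.

d = 6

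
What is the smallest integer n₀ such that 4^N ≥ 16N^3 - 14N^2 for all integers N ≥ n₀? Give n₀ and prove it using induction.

n₀ = 6

At N = 5: 1024 < 1650, so the inequality fails and n₀ ≥ 6. We prove 4^N ≥ 16N^3 - 14N^2 for all N ≥ 6.
Base step (N = 6): 4^N = 4096 and 16N^3 - 14N^2 = 2952, so 4096 ≥ 2952.
Suppose the result is true for N = m, so 4^m ≥ 16m^3 - 14m^2.
Then 4^(m + 1) = 4·(4^m) ≥ 4·(16m^3 - 14m^2).
Also, for m ≥ 6 we have 4·(16m^3 - 14m^2) ≥ 16(m+1)^3 - 14(m+1)^2, since 4·(16m^3 - 14m^2) − (16(m+1)^3 - 14(m+1)^2) = 48m^3 - 90m^2 - 20m - 2, which is nonnegative for all m ≥ 6.
Combining, 4^(m + 1) ≥ 16(m+1)^3 - 14(m+1)^2.
By induction, the statement is established for all N ≥ 6.
Hence the smallest such n₀ is 6.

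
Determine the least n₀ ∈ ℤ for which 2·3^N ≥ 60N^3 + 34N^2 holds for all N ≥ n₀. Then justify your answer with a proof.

At N = 9: 39366 < 46494, so the inequality fails and n₀ ≥ 10. We prove 2·3^N ≥ 60N^3 + 34N^2 for all N ≥ 10.
When N = 10: 2·3^N = 118098 and 60N^3 + 34N^2 = 63400, so 118098 ≥ 63400.
Inductive step: suppose the statement holds for some k ≥ 10, so 2·3^k ≥ 60k^3 + 34k^2.
Then 2·3^(k + 1) = 3·(2·3^k) ≥ 3·(60k^3 + 34k^2).
Also, for k ≥ 10 we have 3·(60k^3 + 34k^2) ≥ 60(k+1)^3 + 34(k+1)^2, since 3·(60k^3 + 34k^2) − (60(k+1)^3 + 34(k+1)^2) = 120k^3 - 112k^2 - 248k - 94, which is nonnegative for all k ≥ 10.
Combining, 2·3^(k + 1) ≥ 60(k+1)^3 + 34(k+1)^2.
By induction, the statement is established for all N ≥ 10.
Hence the smallest such n₀ is 10.

n₀ = 10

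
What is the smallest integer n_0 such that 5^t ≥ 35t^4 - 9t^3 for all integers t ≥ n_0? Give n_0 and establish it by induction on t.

n_0 = 8

At t = 7: 78125 < 80948, so the inequality fails and n_0 ≥ 8. We prove 5^t ≥ 35t^4 - 9t^3 for all t ≥ 8.
Base step (t = 8): 5^t = 390625 and 35t^4 - 9t^3 = 138752, so 390625 ≥ 138752.
Suppose the result is true for t = m, so 5^m ≥ 35m^4 - 9m^3.
Then 5^(m + 1) = 5·(5^m) ≥ 5·(35m^4 - 9m^3).
Also, for m ≥ 8 we have 5·(35m^4 - 9m^3) ≥ 35(m+1)^4 - 9(m+1)^3, since 5·(35m^4 - 9m^3) − (35(m+1)^4 - 9(m+1)^3) = 140m^4 - 176m^3 - 183m^2 - 113m - 26, which is nonnegative for all m ≥ 8.
Combining, 5^(m + 1) ≥ 35(m+1)^4 - 9(m+1)^3.
By the principle of mathematical induction, the result holds for all t ≥ 8.
Hence the smallest such n_0 is 8.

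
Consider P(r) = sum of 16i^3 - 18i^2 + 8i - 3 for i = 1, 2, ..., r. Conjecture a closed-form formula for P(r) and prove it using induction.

P(r) = r(4r^3 + 2r^2 - r - 2)

We claim P(r) = r(4r^3 + 2r^2 - r - 2) for all r ≥ 1.
Base step (r = 1): P(1) = 3, and the closed form gives 3. They agree.
For the inductive step, assume it holds for an arbitrary i ≥ 1, so P(i) = i(4i^3 + 2i^2 - i - 2).
Then P(i+1) = P(i) + (16i^3 + 30i^2 + 20i + 3) = (i(4i^3 + 2i^2 - i - 2)) + (16i^3 + 30i^2 + 20i + 3).
Simplifying, P(i+1) = (i + 1)(4i^3 + 14i^2 + 15i + 3) = (i+1)(4(i+1)^3 + 2(i+1)^2 - (i+1) - 2),
which is the closed form with r = i+1.
This completes the induction.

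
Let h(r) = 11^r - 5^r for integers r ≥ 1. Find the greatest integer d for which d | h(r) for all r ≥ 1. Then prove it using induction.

Computing the first values: h(1) = 6 and h(2) = 96; gcd(6, 96) = 6, so d ≤ 6.
We prove 6 | 11^r - 5^r for all r ≥ 1 by induction on r.
Base step (r = 1): h(1) = 6 = 6·(1), so 6 | h(1).
Suppose the result is true for r = m, i.e. 6 | h(m). Then
11^{m+1} − 5^{m+1} = 11·11^m − 5·5^m = 11·(11^m − 5^m) + (6)·5^m. The first term is divisible by 6 by the inductive hypothesis, and the second term (6)·5^m is divisible by 6 since 6 | 6. Hence 6 | h(m+1).
Hence, by induction on r, the claim holds for every r ≥ 1.
Therefore the largest such d is 6.

d = 6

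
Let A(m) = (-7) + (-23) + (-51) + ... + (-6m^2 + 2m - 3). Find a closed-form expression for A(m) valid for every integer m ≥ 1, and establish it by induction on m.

We claim A(m) = -m(2m^2 + 2m + 3) for all m ≥ 1.
Base case (m = 1): A(1) = -7, and the closed form gives -7. They agree.
Inductive step: suppose the statement holds for some i ≥ 1, so A(i) = i(-2i^2 - 2i - 3).
Then A(i+1) = A(i) + (2i - 6(i + 1)^2 - 1) = (i(-2i^2 - 2i - 3)) + (2i - 6(i + 1)^2 - 1).
Simplifying, A(i+1) = -(i + 1)(2i^2 + 6i + 7) = -(i+1)(2(i+1)^2 + 2(i+1) + 3),
which is the closed form with m = i+1.
Hence, by induction on m, the claim holds for every m ≥ 1.

A(m) = -m(2m^2 + 2m + 3)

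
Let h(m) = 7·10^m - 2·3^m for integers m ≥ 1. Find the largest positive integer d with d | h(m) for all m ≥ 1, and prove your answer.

d = 2

Computing the first values: h(1) = 64 and h(2) = 682; gcd(64, 682) = 2, so d ≤ 2.
We prove 2 | 7·10^m - 2·3^m for all m ≥ 1 by induction on m.
Base step (m = 1): h(1) = 64 = 2·(32), so 2 | h(1).
For the inductive step, assume it holds for an arbitrary i ≥ 1, i.e. 2 | h(i). Then
h(i+1) − 10·h(i) = (7·10^(i+1) - 2·3^(i+1)) − 10·(7·10^i - 2·3^i) = (-2)·3^i·(3 − 10) = (14)·3^i. Since 2 | h(i) by the inductive hypothesis, 2 | 10·h(i); and 2 | 14 since 14 = 2·7. Therefore 2 | h(i+1).
By the principle of mathematical induction, the result holds for all m ≥ 1.
Therefore the largest such d is 2.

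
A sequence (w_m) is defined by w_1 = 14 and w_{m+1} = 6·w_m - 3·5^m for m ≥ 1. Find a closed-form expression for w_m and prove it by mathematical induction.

Computing the first terms: w_1 = 14, w_2 = 69, w_3 = 339. This suggests w_m = 3·5^m - 6^(m - 1).
Base step (m = 1): the formula gives 14 = 14 = w_1.
Inductive step: assume the claim holds for m = k, so w_k = 3·5^k - 6^(k - 1).
Then w_{k+1} = 6·w_k - 3·5^k = 6·(3·5^k - 6^(k - 1)) - 3·5^k = 3·5^(k + 1) - 6^k = 3·5^(k+1) - 6^((k+1) - 1),
which is the claimed formula at m = k+1.
By the principle of mathematical induction, the result holds for all m ≥ 1.

w_m = 3·5^m - 6^(m - 1)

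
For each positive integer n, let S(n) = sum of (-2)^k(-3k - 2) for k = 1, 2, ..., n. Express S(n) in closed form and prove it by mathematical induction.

We claim S(n) = -2(-2)^n(n + 1) + 2 for all n ≥ 1.
For the base case n = 1: S(1) = 10, and the closed form gives 10. They agree.
Inductive step: assume the claim holds for n = k, so S(k) = -2(-2)^k(k + 1) + 2.
Then S(k+1) = S(k) + (2(-2)^k(3k + 5)) = (-2(-2)^k(k + 1) + 2) + (2(-2)^k(3k + 5)).
Simplifying, S(k+1) = 4(-2)^k·k + 8(-2)^k + 2 = -2(-2)^(k+1)((k+1) + 1) + 2,
which is the closed form with n = k+1.
By the principle of mathematical induction, the result holds for all n ≥ 1.

S(n) = -2(-2)^n(n + 1) + 2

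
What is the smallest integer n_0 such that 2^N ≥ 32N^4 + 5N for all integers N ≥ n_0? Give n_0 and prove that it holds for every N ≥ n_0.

At N = 23: 8388608 < 8955027, so the inequality fails and n_0 ≥ 24. We prove 2^N ≥ 32N^4 + 5N for all N ≥ 24.
Base case (N = 24): 2^N = 16777216 and 32N^4 + 5N = 10616952, so 16777216 ≥ 10616952.
Suppose the result is true for N = r, so 2^r ≥ 32r^4 + 5r.
Then 2^(r + 1) = 2·(2^r) ≥ 2·(32r^4 + 5r).
Also, for r ≥ 24 we have 2·(32r^4 + 5r) ≥ 32(r+1)^4 + 5(r+1), since 2·(32r^4 + 5r) − (32(r+1)^4 + 5(r+1)) = 32r^4 - 128r^3 - 192r^2 - 123r - 37, which is nonnegative for all r ≥ 24.
Combining, 2^(r + 1) ≥ 32(r+1)^4 + 5(r+1).
By the principle of mathematical induction, the result holds for all N ≥ 24.
Hence the smallest such n_0 is 24.

n_0 = 24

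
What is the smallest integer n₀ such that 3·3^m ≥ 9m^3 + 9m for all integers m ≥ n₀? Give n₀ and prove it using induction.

n₀ = 6

At m = 5: 729 < 1170, so the inequality fails and n₀ ≥ 6. We prove 3·3^m ≥ 9m^3 + 9m for all m ≥ 6.
Base case (m = 6): 3·3^m = 2187 and 9m^3 + 9m = 1998, so 2187 ≥ 1998.
Inductive step: suppose the statement holds for some r ≥ 6, so 3·3^r ≥ 9r^3 + 9r.
Then 3·3^(r + 1) = 3·(3·3^r) ≥ 3·(9r^3 + 9r).
Also, for r ≥ 6 we have 3·(9r^3 + 9r) ≥ 9(r+1)^3 + 9(r+1), since 3·(9r^3 + 9r) − (9(r+1)^3 + 9(r+1)) = 18r^3 - 27r^2 - 9r - 18, which is nonnegative for all r ≥ 6.
Combining, 3·3^(r + 1) ≥ 9(r+1)^3 + 9(r+1).
Hence, by induction on m, the claim holds for every m ≥ 6.
Hence the smallest such n₀ is 6.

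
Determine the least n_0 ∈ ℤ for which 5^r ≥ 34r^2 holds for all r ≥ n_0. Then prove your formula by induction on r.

At r = 3: 125 < 306, so the inequality fails and n_0 ≥ 4. We prove 5^r ≥ 34r^2 for all r ≥ 4.
For the base case r = 4: 5^r = 625 and 34r^2 = 544, so 625 ≥ 544.
Inductive step: suppose the statement holds for some i ≥ 4, so 5^i ≥ 34i^2.
Then 5^(i + 1) = 5·(5^i) ≥ 5·(34i^2).
Also, for i ≥ 4 we have 5·(34i^2) ≥ 34(i+1)^2, since 5 ≥ (1 + 1/i)^2 for all i ≥ 4.
Combining, 5^(i + 1) ≥ 34(i+1)^2.
By the principle of mathematical induction, the result holds for all r ≥ 4.
Hence the smallest such n_0 is 4.

n_0 = 4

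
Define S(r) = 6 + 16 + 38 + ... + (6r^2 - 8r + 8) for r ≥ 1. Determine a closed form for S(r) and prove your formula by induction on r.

S(r) = r(2r^2 - r + 5)

We claim S(r) = r(2r^2 - r + 5) for all r ≥ 1.
Base case (r = 1): S(1) = 6, and the closed form gives 6. They agree.
Inductive step: assume the claim holds for r = p, so S(p) = p(2p^2 - p + 5).
Then S(p+1) = S(p) + (6p^2 + 4p + 6) = (p(2p^2 - p + 5)) + (6p^2 + 4p + 6).
Simplifying, S(p+1) = (p + 1)(2p^2 + 3p + 6) = (p+1)(2(p+1)^2 - (p+1) + 5),
which is the closed form with r = p+1.
By induction, the statement is established for all r ≥ 1.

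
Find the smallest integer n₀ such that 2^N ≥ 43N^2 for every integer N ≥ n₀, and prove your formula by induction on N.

At N = 12: 4096 < 6192, so the inequality fails and n₀ ≥ 13. We prove 2^N ≥ 43N^2 for all N ≥ 13.
Base step (N = 13): 2^N = 8192 and 43N^2 = 7267, so 8192 ≥ 7267.
Inductive step: suppose the statement holds for some j ≥ 13, so 2^j ≥ 43j^2.
Then 2^(j + 1) = 2·(2^j) ≥ 2·(43j^2).
Also, for j ≥ 13 we have 2·(43j^2) ≥ 43(j+1)^2, since 2 ≥ (1 + 1/j)^2 for all j ≥ 13.
Combining, 2^(j + 1) ≥ 43(j+1)^2.
By the principle of mathematical induction, the result holds for all N ≥ 13.
Hence the smallest such n₀ is 13.

n₀ = 13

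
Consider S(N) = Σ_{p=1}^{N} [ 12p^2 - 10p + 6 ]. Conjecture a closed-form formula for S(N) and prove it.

S(N) = N(4N^2 + N + 3)

We claim S(N) = N(4N^2 + N + 3) for all N ≥ 1.
Base step (N = 1): S(1) = 8, and the closed form gives 8. They agree.
For the inductive step, assume it holds for an arbitrary p ≥ 1, so S(p) = p(4p^2 + p + 3).
Then S(p+1) = S(p) + (12p^2 + 14p + 8) = (p(4p^2 + p + 3)) + (12p^2 + 14p + 8).
Simplifying, S(p+1) = (p + 1)(4p^2 + 9p + 8) = (p+1)(4(p+1)^2 + (p+1) + 3),
which is the closed form with N = p+1.
Hence, by induction on N, the claim holds for every N ≥ 1.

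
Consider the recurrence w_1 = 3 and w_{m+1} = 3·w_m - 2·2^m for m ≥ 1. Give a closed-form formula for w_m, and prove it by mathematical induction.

Computing the first terms: w_1 = 3, w_2 = 5, w_3 = 7. This suggests w_m = 2^(m + 1) - 3^(m - 1).
For the base case m = 1: the formula gives 3 = 3 = w_1.
For the inductive step, assume it holds for an arbitrary j ≥ 1, so w_j = 2^(j + 1) - 3^(j - 1).
Then w_{j+1} = 3·w_j - 2·2^j = 3·(2^(j + 1) - 3^(j - 1)) - 2·2^j = 2^(j + 2) - 3^j = 2^((j+1) + 1) - 3^((j+1) - 1),
which is the claimed formula at m = j+1.
By the principle of mathematical induction, the result holds for all m ≥ 1.

w_m = 2^(m + 1) - 3^(m - 1)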